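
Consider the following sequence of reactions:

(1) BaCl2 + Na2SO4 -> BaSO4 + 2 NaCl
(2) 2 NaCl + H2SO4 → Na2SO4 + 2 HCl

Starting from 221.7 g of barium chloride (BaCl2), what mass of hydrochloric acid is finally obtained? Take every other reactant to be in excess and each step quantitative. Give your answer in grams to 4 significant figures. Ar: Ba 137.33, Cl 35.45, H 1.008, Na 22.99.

77.63 g

M(BaCl2) = 137.33 + 2(35.45) = 208.23 g/mol.
M(HCl) = 1.008 + 35.45 = 36.458 g/mol.
n(BaCl2) = 221.70 / 208.23 = 1.0647 mol.
Step 1 gives a 1:2 ratio of BaCl2 to NaCl, so n(NaCl) = 2.1294 mol.
In step 2 the NaCl:HCl ratio is 2:2, so n(HCl) = 2.1294 mol.
Mass of HCl = 2.1294 × 36.458 = 77.633 g.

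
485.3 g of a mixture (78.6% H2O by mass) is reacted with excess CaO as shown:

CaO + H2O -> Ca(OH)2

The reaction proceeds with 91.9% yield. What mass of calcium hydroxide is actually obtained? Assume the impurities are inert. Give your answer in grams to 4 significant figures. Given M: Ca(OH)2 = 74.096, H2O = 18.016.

1442 g

Pure H2O available = 485.3 g × 0.786 = 381.45 g.
n(H2O) = 381.45 g / 18.016 g/mol = 21.173 mol.
From the equation the H2O:Ca(OH)2 mole ratio is 1:1, so n(Ca(OH)2) = 21.173 × 1/1 = 21.173 mol.
Mass of Ca(OH)2 = 21.173 mol × 74.096 g/mol = 1568.8 g.
Actual mass collected = 1568.8 g × 0.919 = 1441.7 g.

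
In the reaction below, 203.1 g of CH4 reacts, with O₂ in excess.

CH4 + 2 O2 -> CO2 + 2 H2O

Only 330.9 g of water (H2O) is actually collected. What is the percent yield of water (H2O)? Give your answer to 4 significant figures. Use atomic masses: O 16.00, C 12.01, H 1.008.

72.54 %

M(CH4) = 12.01 + 4(1.008) = 16.042 g/mol.
M(H2O) = 2(1.008) + 16.00 = 18.016 g/mol.
n(CH4) = 203.10 g / 16.042 g/mol = 12.661 mol.
From the equation the CH4:H2O mole ratio is 1:2, so n(H2O) = 12.661 × 2/1 = 25.321 mol.
Mass of H2O = 25.321 mol × 18.016 g/mol = 456.18 g.
This is the theoretical yield. Percent yield = 330.9 g / 456.18 g × 100% = 72.537%.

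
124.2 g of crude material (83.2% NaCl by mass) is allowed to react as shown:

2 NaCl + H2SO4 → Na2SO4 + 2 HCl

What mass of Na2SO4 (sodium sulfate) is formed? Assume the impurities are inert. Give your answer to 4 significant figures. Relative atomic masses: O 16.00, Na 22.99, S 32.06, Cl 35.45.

125.6 g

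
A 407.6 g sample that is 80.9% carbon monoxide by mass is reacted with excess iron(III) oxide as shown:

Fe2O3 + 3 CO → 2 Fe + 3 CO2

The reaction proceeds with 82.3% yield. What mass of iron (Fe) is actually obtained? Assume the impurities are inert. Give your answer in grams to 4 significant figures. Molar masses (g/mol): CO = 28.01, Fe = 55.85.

Pure CO available = 407.6 g × 0.809 = 329.75 g.
n(CO) = 329.75 g / 28.01 g/mol = 11.773 mol.
From the equation the CO:Fe mole ratio is 3:2, so n(Fe) = 11.773 × 2/3 = 7.8483 mol.
Mass of Fe = 7.8483 mol × 55.85 g/mol = 438.33 g.
Actual mass collected = 438.33 g × 0.823 = 360.75 g.

360.7 g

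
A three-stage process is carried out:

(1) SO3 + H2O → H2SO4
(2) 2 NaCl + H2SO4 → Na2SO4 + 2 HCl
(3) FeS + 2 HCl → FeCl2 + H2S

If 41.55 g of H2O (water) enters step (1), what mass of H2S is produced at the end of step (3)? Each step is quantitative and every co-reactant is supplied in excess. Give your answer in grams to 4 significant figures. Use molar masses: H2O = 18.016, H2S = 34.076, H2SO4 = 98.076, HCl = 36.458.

78.59 g

n(H2O) = 41.55 / 18.016 = 2.3063 mol.
Reaction (1): H2O→H2SO4 ratio 1:1 ⇒ n(H2SO4) = 2.3063 mol.
Reaction (2): H2SO4→HCl ratio 1:2 ⇒ n(HCl) = 4.6126 mol.
Reaction (3): HCl→H2S ratio 2:1 ⇒ n(H2S) = 2.3063 mol.
Mass of H2S = 2.3063 × 34.076 = 78.589 g.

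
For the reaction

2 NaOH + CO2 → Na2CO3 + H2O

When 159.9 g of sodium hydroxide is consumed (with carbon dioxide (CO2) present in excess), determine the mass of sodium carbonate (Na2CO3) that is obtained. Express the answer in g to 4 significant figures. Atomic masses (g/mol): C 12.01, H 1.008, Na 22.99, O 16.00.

211.9 g

M(NaOH) = 22.99 + 16.00 + 1.008 = 39.998 g/mol.
M(Na2CO3) = 2(22.99) + 12.01 + 3(16.00) = 105.99 g/mol.
n(NaOH) = 159.90 g / 39.998 g/mol = 3.9977 mol.
From the equation the NaOH:Na2CO3 mole ratio is 2:1, so n(Na2CO3) = 3.9977 × 1/2 = 1.9988 mol.
Mass of Na2CO3 = 1.9988 mol × 105.99 g/mol = 211.86 g.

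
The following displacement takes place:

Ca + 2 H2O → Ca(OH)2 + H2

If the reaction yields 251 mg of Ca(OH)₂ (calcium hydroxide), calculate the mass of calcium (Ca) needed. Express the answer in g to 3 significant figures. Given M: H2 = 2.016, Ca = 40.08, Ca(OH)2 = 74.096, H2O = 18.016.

Convert: 251 mg = 0.2510 g.
n(Ca(OH)2) = 0.2510 g / 74.096 g/mol = 0.003387 mol.
From the equation the Ca(OH)2:Ca mole ratio is 1:1, so n(Ca) = 0.003387 × 1/1 = 0.003387 mol.
Mass of Ca = 0.003387 mol × 40.08 g/mol = 0.1358 g.

0.136 g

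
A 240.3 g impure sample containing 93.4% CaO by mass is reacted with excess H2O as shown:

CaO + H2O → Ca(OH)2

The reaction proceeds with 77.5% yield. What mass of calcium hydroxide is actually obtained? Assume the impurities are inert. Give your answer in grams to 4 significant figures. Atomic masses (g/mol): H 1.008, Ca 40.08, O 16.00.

229.8 g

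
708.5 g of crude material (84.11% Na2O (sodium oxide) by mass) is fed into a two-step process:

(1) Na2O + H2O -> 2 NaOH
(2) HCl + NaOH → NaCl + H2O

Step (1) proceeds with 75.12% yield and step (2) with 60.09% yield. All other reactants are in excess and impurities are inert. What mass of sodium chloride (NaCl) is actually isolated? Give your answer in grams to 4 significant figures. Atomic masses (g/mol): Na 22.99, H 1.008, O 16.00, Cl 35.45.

Pure Na2O = 708.5 × 0.8411 = 595.92 g.
M(Na2O) = 2(22.99) + 16.00 = 61.98 g/mol.
M(NaCl) = 22.99 + 35.45 = 58.44 g/mol.
n(Na2O) = 595.92 / 61.98 = 9.6147 mol.
Step 1 (Na2O:NaOH = 1:2): theoretical n(NaOH) = 19.229 mol; at 75.12% yield, n(NaOH) = 14.445 mol.
Step 2 (NaOH:NaCl = 1:1): theoretical n(NaCl) = 14.445 mol, so theoretical mass = 14.445 × 58.44 = 844.17 g.
At 60.09% yield, actual mass of NaCl = 844.17 × 0.6009 = 507.26 g.

507.3 g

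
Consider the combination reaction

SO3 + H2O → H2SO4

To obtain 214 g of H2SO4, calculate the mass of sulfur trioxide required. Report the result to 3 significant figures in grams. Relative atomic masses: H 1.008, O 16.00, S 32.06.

175 g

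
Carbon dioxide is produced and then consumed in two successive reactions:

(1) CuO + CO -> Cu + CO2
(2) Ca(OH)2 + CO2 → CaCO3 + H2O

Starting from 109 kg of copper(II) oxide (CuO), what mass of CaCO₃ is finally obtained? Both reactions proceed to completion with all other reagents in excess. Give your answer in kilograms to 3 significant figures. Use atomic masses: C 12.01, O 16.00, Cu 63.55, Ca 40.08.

M(CuO) = 63.55 + 16.00 = 79.55 g/mol.
M(CaCO3) = 40.08 + 12.01 + 3(16.00) = 100.09 g/mol.
109 kg = 109000 g.
n(CuO) = 109000 / 79.55 = 1370 mol.
Step 1 gives a 1:1 ratio of CuO to CO2, so n(CO2) = 1370 mol.
In step 2 the CO2:CaCO3 ratio is 1:1, so n(CaCO3) = 1370 mol.
Mass of CaCO3 = 1370 × 100.09 = 137100 g = 137 kg.

137 kg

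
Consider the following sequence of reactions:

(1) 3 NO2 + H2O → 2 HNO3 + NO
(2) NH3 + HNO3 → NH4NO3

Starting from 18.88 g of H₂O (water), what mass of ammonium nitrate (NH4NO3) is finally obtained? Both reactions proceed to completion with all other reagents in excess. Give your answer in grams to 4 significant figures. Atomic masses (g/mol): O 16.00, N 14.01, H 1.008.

167.8 g

M(H2O) = 2(1.008) + 16.00 = 18.016 g/mol.
M(NH4NO3) = 2(14.01) + 4(1.008) + 3(16.00) = 80.052 g/mol.
n(H2O) = 18.880 / 18.016 = 1.0480 mol.
Step 1 gives a 1:2 ratio of H2O to HNO3, so n(HNO3) = 2.0959 mol.
In step 2 the HNO3:NH4NO3 ratio is 1:1, so n(NH4NO3) = 2.0959 mol.
Mass of NH4NO3 = 2.0959 × 80.052 = 167.78 g.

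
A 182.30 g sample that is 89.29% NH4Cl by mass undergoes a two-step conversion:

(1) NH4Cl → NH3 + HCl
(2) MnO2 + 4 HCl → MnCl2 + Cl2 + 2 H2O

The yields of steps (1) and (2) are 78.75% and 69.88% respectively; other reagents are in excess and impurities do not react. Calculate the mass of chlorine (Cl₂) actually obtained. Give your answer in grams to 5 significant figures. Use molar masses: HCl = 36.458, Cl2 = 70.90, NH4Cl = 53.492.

29.682 g

Pure NH4Cl = 182.30 × 0.8929 = 162.776 g.
n(NH4Cl) = 162.776 / 53.492 = 3.04299 mol.
Step 1 (NH4Cl:HCl = 1:1): theoretical n(HCl) = 3.04299 mol; at 78.75% yield, n(HCl) = 2.39636 mol.
Step 2 (HCl:Cl2 = 4:1): theoretical n(Cl2) = 0.599089 mol, so theoretical mass = 0.599089 × 70.90 = 42.4754 g.
At 69.88% yield, actual mass of Cl2 = 42.4754 × 0.6988 = 29.6818 g.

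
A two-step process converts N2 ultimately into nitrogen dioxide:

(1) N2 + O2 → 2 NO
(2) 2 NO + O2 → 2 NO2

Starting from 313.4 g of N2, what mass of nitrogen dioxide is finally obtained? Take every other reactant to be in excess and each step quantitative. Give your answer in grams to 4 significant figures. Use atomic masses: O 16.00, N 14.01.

1029 g

M(N2) = 2(14.01) = 28.02 g/mol.
M(NO2) = 14.01 + 2(16.00) = 46.01 g/mol.
n(N2) = 313.40 / 28.02 = 11.185 mol.
Step 1 gives a 1:2 ratio of N2 to NO, so n(NO) = 22.370 mol.
In step 2 the NO:NO2 ratio is 2:2, so n(NO2) = 22.370 mol.
Mass of NO2 = 22.370 × 46.01 = 1029.2 g.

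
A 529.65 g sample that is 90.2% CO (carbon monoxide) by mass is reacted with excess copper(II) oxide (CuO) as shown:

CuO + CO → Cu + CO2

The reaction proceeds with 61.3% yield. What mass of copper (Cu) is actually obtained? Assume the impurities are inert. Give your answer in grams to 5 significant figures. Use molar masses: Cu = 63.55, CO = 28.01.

664.44 g

Pure CO available = 529.65 g × 0.902 = 477.744 g.
n(CO) = 477.744 g / 28.01 g/mol = 17.0562 mol.
From the equation the CO:Cu mole ratio is 1:1, so n(Cu) = 17.0562 × 1/1 = 17.0562 mol.
Mass of Cu = 17.0562 mol × 63.55 g/mol = 1083.92 g.
Actual mass collected = 1083.92 g × 0.613 = 664.444 g.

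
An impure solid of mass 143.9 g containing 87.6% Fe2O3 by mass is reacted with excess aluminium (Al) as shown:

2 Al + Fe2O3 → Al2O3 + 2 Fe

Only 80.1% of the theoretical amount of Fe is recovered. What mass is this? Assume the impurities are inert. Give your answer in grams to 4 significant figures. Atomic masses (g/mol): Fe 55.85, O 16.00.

70.62 g

Pure Fe2O3 available = 143.9 g × 0.876 = 126.06 g.
M(Fe2O3) = 2(55.85) + 3(16.00) = 159.70 g/mol.
M(Fe) = 55.85 g/mol.
n(Fe2O3) = 126.06 g / 159.70 g/mol = 0.78933 mol.
From the equation the Fe2O3:Fe mole ratio is 1:2, so n(Fe) = 0.78933 × 2/1 = 1.5787 mol.
Mass of Fe = 1.5787 mol × 55.85 g/mol = 88.168 g.
Actual mass collected = 88.168 g × 0.801 = 70.623 g.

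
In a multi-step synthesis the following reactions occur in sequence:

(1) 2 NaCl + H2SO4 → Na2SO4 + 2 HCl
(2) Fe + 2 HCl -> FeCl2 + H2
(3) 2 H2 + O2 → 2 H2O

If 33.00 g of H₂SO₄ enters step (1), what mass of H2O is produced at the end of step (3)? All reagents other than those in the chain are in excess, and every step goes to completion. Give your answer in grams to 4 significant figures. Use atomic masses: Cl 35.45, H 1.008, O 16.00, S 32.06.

6.062 g

M(H2SO4) = 2(1.008) + 32.06 + 4(16.00) = 98.076 g/mol.
M(H2O) = 2(1.008) + 16.00 = 18.016 g/mol.
n(H2SO4) = 33.00 / 98.076 = 0.33647 mol.
Reaction (1): H2SO4→HCl ratio 1:2 ⇒ n(HCl) = 0.67295 mol.
Reaction (2): HCl→H2 ratio 2:1 ⇒ n(H2) = 0.33647 mol.
Reaction (3): H2→H2O ratio 2:2 ⇒ n(H2O) = 0.33647 mol.
Mass of H2O = 0.33647 × 18.016 = 6.0619 g.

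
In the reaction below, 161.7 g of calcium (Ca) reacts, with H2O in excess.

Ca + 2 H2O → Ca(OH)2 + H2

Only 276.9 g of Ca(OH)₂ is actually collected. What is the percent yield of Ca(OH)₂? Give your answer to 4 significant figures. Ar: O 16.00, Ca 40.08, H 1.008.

M(Ca) = 40.08 g/mol.
M(Ca(OH)2) = 40.08 + 2(16.00) + 2(1.008) = 74.096 g/mol.
n(Ca) = 161.70 g / 40.08 g/mol = 4.0344 mol.
From the equation the Ca:Ca(OH)2 mole ratio is 1:1, so n(Ca(OH)2) = 4.0344 × 1/1 = 4.0344 mol.
Mass of Ca(OH)2 = 4.0344 mol × 74.096 g/mol = 298.94 g.
This is the theoretical yield. Percent yield = 276.9 g / 298.94 g × 100% = 92.629%.

92.63 %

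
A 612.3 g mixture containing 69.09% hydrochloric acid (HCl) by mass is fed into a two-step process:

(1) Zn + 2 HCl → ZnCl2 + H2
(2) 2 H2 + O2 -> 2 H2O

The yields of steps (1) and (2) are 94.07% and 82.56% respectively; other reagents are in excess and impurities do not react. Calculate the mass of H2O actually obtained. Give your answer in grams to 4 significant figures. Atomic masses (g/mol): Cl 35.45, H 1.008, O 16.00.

81.18 g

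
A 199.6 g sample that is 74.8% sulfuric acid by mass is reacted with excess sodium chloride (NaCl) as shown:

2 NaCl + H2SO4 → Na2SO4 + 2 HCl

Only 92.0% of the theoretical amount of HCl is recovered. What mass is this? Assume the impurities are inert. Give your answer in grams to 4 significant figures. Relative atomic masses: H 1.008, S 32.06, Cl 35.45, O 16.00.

102.1 g

Pure H2SO4 available = 199.6 g × 0.748 = 149.30 g.
M(H2SO4) = 2(1.008) + 32.06 + 4(16.00) = 98.076 g/mol.
M(HCl) = 1.008 + 35.45 = 36.458 g/mol.
n(H2SO4) = 149.30 g / 98.076 g/mol = 1.5223 mol.
From the equation the H2SO4:HCl mole ratio is 1:2, so n(HCl) = 1.5223 × 2/1 = 3.0446 mol.
Mass of HCl = 3.0446 mol × 36.458 g/mol = 111.00 g.
Actual mass collected = 111.00 g × 0.920 = 102.12 g.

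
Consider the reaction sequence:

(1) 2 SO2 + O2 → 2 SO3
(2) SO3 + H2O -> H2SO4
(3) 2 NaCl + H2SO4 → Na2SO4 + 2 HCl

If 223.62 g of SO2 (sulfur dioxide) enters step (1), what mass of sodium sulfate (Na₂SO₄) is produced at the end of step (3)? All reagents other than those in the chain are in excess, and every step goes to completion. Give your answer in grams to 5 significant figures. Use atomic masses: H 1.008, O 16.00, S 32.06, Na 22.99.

495.83 g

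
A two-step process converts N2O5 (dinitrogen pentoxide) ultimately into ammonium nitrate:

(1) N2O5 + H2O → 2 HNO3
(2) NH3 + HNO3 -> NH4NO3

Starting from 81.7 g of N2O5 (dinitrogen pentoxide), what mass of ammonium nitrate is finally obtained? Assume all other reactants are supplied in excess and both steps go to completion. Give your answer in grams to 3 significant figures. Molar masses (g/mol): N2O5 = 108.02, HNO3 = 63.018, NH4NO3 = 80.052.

121 g

n(N2O5) = 81.70 / 108.02 = 0.7563 mol.
Step 1 gives a 1:2 ratio of N2O5 to HNO3, so n(HNO3) = 1.513 mol.
In step 2 the HNO3:NH4NO3 ratio is 1:1, so n(NH4NO3) = 1.513 mol.
Mass of NH4NO3 = 1.513 × 80.052 = 121.1 g.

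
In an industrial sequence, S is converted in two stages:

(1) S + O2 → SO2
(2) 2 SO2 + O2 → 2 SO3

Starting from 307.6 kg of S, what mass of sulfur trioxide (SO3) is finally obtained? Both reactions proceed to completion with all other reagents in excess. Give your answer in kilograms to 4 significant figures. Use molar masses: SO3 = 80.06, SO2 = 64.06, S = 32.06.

768.1 kg

307.6 kg = 307600 g.
n(S) = 307600 / 32.06 = 9594.5 mol.
Step 1 gives a 1:1 ratio of S to SO2, so n(SO2) = 9594.5 mol.
In step 2 the SO2:SO3 ratio is 2:2, so n(SO3) = 9594.5 mol.
Mass of SO3 = 9594.5 × 80.06 = 768140 g = 768.1 kg.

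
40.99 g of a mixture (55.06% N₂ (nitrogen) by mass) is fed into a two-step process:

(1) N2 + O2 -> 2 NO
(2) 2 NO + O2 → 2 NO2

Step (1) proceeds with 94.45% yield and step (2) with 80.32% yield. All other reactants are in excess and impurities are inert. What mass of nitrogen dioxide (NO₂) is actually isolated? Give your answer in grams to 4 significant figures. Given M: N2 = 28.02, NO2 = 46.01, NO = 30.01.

56.23 g

Pure N2 = 40.99 × 0.5506 = 22.569 g.
n(N2) = 22.569 / 28.02 = 0.80546 mol.
Step 1 (N2:NO = 1:2): theoretical n(NO) = 1.6109 mol; at 94.45% yield, n(NO) = 1.5215 mol.
Step 2 (NO:NO2 = 2:2): theoretical n(NO2) = 1.5215 mol, so theoretical mass = 1.5215 × 46.01 = 70.005 g.
At 80.32% yield, actual mass of NO2 = 70.005 × 0.8032 = 56.228 g.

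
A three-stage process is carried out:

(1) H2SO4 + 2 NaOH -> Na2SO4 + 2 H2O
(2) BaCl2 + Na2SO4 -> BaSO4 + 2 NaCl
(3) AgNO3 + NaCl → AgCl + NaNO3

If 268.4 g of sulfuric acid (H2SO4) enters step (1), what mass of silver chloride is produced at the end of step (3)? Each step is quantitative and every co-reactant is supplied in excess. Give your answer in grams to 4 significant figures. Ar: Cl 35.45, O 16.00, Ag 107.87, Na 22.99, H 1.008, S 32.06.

M(H2SO4) = 2(1.008) + 32.06 + 4(16.00) = 98.076 g/mol.
M(AgCl) = 107.87 + 35.45 = 143.32 g/mol.
n(H2SO4) = 268.4 / 98.076 = 2.7367 mol.
Reaction (1): H2SO4→Na2SO4 ratio 1:1 ⇒ n(Na2SO4) = 2.7367 mol.
Reaction (2): Na2SO4→NaCl ratio 1:2 ⇒ n(NaCl) = 5.4733 mol.
Reaction (3): NaCl→AgCl ratio 1:1 ⇒ n(AgCl) = 5.4733 mol.
Mass of AgCl = 5.4733 × 143.32 = 784.43 g.

784.4 g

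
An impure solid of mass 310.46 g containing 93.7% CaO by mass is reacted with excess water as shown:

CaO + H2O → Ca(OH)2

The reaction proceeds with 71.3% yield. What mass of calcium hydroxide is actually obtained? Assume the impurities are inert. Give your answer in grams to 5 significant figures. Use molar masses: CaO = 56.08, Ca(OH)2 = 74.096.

274.04 g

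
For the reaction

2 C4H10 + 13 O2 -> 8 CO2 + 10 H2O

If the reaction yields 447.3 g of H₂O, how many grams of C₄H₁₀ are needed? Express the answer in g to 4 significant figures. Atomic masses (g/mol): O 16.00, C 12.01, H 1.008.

288.6 g

M(H2O) = 2(1.008) + 16.00 = 18.016 g/mol.
M(C4H10) = 4(12.01) + 10(1.008) = 58.12 g/mol.
n(H2O) = 447.30 g / 18.016 g/mol = 24.828 mol.
From the equation the H2O:C4H10 mole ratio is 10:2, so n(C4H10) = 24.828 × 2/10 = 4.9656 mol.
Mass of C4H10 = 4.9656 mol × 58.12 g/mol = 288.60 g.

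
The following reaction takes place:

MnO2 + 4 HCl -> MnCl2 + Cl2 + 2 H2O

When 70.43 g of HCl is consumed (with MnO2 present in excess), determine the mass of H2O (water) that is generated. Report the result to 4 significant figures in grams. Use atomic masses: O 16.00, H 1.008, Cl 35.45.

17.40 g

M(HCl) = 1.008 + 35.45 = 36.458 g/mol.
M(H2O) = 2(1.008) + 16.00 = 18.016 g/mol.
n(HCl) = 70.430 g / 36.458 g/mol = 1.9318 mol.
From the equation the HCl:H2O mole ratio is 4:2, so n(H2O) = 1.9318 × 2/4 = 0.96591 mol.
Mass of H2O = 0.96591 mol × 18.016 g/mol = 17.402 g.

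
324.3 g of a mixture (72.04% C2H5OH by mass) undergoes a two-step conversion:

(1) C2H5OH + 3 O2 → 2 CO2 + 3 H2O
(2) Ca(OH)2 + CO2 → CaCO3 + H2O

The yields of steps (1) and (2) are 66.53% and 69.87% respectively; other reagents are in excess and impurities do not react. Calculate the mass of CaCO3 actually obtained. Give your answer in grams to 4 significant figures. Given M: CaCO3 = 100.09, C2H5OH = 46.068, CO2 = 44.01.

Pure C2H5OH = 324.3 × 0.7204 = 233.63 g.
n(C2H5OH) = 233.63 / 46.068 = 5.0713 mol.
Step 1 (C2H5OH:CO2 = 1:2): theoretical n(CO2) = 10.143 mol; at 66.53% yield, n(CO2) = 6.7479 mol.
Step 2 (CO2:CaCO3 = 1:1): theoretical n(CaCO3) = 6.7479 mol, so theoretical mass = 6.7479 × 100.09 = 675.40 g.
At 69.87% yield, actual mass of CaCO3 = 675.40 × 0.6987 = 471.90 g.

471.9 g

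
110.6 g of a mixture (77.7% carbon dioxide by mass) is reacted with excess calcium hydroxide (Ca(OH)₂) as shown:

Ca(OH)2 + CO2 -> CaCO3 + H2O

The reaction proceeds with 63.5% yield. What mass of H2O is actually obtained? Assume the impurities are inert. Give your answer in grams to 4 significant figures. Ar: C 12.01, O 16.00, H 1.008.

Pure CO2 available = 110.6 g × 0.777 = 85.936 g.
M(CO2) = 12.01 + 2(16.00) = 44.01 g/mol.
M(H2O) = 2(1.008) + 16.00 = 18.016 g/mol.
n(CO2) = 85.936 g / 44.01 g/mol = 1.9527 mol.
From the equation the CO2:H2O mole ratio is 1:1, so n(H2O) = 1.9527 × 1/1 = 1.9527 mol.
Mass of H2O = 1.9527 mol × 18.016 g/mol = 35.179 g.
Actual mass collected = 35.179 g × 0.635 = 22.339 g.

22.34 g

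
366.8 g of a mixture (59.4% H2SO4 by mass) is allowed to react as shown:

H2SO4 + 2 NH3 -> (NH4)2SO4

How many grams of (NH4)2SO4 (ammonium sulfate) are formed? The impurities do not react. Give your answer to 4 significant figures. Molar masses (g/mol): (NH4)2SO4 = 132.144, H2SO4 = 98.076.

293.6 g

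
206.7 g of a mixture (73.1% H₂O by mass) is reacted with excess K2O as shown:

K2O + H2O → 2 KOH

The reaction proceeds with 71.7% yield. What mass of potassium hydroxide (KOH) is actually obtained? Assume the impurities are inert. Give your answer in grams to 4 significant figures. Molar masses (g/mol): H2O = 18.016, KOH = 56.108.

674.8 g

Pure H2O available = 206.7 g × 0.731 = 151.10 g.
n(H2O) = 151.10 g / 18.016 g/mol = 8.3869 mol.
From the equation the H2O:KOH mole ratio is 1:2, so n(KOH) = 8.3869 × 2/1 = 16.774 mol.
Mass of KOH = 16.774 mol × 56.108 g/mol = 941.14 g.
Actual mass collected = 941.14 g × 0.717 = 674.80 g.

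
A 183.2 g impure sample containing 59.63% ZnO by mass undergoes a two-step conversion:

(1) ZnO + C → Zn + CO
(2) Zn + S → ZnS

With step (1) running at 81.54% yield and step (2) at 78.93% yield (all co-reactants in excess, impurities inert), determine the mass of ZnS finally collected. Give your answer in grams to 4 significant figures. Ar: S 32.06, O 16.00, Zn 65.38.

Pure ZnO = 183.2 × 0.5963 = 109.24 g.
M(ZnO) = 65.38 + 16.00 = 81.38 g/mol.
M(ZnS) = 65.38 + 32.06 = 97.44 g/mol.
n(ZnO) = 109.24 / 81.38 = 1.3424 mol.
Step 1 (ZnO:Zn = 1:1): theoretical n(Zn) = 1.3424 mol; at 81.54% yield, n(Zn) = 1.0946 mol.
Step 2 (Zn:ZnS = 1:1): theoretical n(ZnS) = 1.0946 mol, so theoretical mass = 1.0946 × 97.44 = 106.65 g.
At 78.93% yield, actual mass of ZnS = 106.65 × 0.7893 = 84.183 g.

84.18 g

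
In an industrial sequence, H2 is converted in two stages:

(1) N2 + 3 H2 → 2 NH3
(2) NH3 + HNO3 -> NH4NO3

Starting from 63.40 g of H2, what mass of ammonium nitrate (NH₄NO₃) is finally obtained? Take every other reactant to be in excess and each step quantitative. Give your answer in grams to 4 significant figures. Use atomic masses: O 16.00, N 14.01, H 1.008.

1678 g

M(H2) = 2(1.008) = 2.016 g/mol.
M(NH4NO3) = 2(14.01) + 4(1.008) + 3(16.00) = 80.052 g/mol.
n(H2) = 63.400 / 2.016 = 31.448 mol.
Step 1 gives a 3:2 ratio of H2 to NH3, so n(NH3) = 20.966 mol.
In step 2 the NH3:NH4NO3 ratio is 1:1, so n(NH4NO3) = 20.966 mol.
Mass of NH4NO3 = 20.966 × 80.052 = 1678.3 g.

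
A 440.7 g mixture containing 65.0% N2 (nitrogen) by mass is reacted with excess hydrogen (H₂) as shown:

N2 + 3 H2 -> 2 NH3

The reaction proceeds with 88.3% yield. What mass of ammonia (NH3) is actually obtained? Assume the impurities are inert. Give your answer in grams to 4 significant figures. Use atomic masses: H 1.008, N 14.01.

Pure N2 available = 440.7 g × 0.650 = 286.45 g.
M(N2) = 2(14.01) = 28.02 g/mol.
M(NH3) = 14.01 + 3(1.008) = 17.034 g/mol.
n(N2) = 286.45 g / 28.02 g/mol = 10.223 mol.
From the equation the N2:NH3 mole ratio is 1:2, so n(NH3) = 10.223 × 2/1 = 20.446 mol.
Mass of NH3 = 20.446 mol × 17.034 g/mol = 348.29 g.
Actual mass collected = 348.29 g × 0.883 = 307.54 g.

307.5 g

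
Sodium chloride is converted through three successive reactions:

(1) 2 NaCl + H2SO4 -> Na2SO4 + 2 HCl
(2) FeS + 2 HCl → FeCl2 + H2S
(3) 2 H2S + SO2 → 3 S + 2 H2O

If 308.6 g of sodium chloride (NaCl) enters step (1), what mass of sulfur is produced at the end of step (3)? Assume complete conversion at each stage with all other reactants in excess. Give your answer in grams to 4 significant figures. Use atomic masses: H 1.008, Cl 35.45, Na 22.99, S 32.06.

M(NaCl) = 22.99 + 35.45 = 58.44 g/mol.
M(S) = 32.06 g/mol.
n(NaCl) = 308.6 / 58.44 = 5.2806 mol.
Reaction (1): NaCl→HCl ratio 2:2 ⇒ n(HCl) = 5.2806 mol.
Reaction (2): HCl→H2S ratio 2:1 ⇒ n(H2S) = 2.6403 mol.
Reaction (3): H2S→S ratio 2:3 ⇒ n(S) = 3.9605 mol.
Mass of S = 3.9605 × 32.06 = 126.97 g.

127.0 g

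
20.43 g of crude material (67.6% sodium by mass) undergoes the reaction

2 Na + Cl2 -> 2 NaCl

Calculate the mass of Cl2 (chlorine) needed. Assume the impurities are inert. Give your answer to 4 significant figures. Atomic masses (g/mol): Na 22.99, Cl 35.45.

21.30 g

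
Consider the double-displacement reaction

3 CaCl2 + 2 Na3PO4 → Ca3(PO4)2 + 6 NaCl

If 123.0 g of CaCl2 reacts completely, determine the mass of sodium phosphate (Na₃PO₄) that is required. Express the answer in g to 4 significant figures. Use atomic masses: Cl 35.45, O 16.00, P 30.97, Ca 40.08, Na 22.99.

M(CaCl2) = 40.08 + 2(35.45) = 110.98 g/mol.
M(Na3PO4) = 3(22.99) + 30.97 + 4(16.00) = 163.94 g/mol.
n(CaCl2) = 123.00 g / 110.98 g/mol = 1.1083 mol.
From the equation the CaCl2:Na3PO4 mole ratio is 3:2, so n(Na3PO4) = 1.1083 × 2/3 = 0.73887 mol.
Mass of Na3PO4 = 0.73887 mol × 163.94 g/mol = 121.13 g.

121.1 g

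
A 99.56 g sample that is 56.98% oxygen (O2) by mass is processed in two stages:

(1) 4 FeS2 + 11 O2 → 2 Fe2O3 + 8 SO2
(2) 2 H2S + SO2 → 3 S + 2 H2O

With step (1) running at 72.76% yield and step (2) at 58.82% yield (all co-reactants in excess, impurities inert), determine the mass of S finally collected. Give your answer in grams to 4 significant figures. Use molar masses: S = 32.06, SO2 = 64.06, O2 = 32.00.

53.07 g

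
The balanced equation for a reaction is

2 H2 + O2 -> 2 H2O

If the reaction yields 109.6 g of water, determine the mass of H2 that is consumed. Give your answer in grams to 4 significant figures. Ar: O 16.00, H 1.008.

M(H2O) = 2(1.008) + 16.00 = 18.016 g/mol.
M(H2) = 2(1.008) = 2.016 g/mol.
n(H2O) = 109.60 g / 18.016 g/mol = 6.0835 mol.
From the equation the H2O:H2 mole ratio is 2:2, so n(H2) = 6.0835 × 2/2 = 6.0835 mol.
Mass of H2 = 6.0835 mol × 2.016 g/mol = 12.264 g.

12.26 g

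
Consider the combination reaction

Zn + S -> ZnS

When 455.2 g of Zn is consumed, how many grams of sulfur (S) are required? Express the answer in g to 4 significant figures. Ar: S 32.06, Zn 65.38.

M(Zn) = 65.38 g/mol.
M(S) = 32.06 g/mol.
n(Zn) = 455.20 g / 65.38 g/mol = 6.9624 mol.
From the equation the Zn:S mole ratio is 1:1, so n(S) = 6.9624 × 1/1 = 6.9624 mol.
Mass of S = 6.9624 mol × 32.06 g/mol = 223.21 g.

223.2 g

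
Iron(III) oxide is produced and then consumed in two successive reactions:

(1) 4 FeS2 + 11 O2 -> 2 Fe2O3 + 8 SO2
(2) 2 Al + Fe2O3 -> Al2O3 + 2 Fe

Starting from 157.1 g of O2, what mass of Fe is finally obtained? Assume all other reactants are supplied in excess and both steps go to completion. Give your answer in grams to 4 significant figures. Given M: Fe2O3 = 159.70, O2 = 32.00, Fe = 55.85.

n(O2) = 157.10 / 32.00 = 4.9094 mol.
Step 1 gives a 11:2 ratio of O2 to Fe2O3, so n(Fe2O3) = 0.89261 mol.
In step 2 the Fe2O3:Fe ratio is 1:2, so n(Fe) = 1.7852 mol.
Mass of Fe = 1.7852 × 55.85 = 99.705 g.

99.70 g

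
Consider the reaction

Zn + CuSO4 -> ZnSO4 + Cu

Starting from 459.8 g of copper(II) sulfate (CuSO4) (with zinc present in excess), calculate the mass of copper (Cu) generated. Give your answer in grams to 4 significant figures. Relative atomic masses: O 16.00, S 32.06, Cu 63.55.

M(CuSO4) = 63.55 + 32.06 + 4(16.00) = 159.61 g/mol.
M(Cu) = 63.55 g/mol.
n(CuSO4) = 459.80 g / 159.61 g/mol = 2.8808 mol.
From the equation the CuSO4:Cu mole ratio is 1:1, so n(Cu) = 2.8808 × 1/1 = 2.8808 mol.
Mass of Cu = 2.8808 mol × 63.55 g/mol = 183.07 g.

183.1 g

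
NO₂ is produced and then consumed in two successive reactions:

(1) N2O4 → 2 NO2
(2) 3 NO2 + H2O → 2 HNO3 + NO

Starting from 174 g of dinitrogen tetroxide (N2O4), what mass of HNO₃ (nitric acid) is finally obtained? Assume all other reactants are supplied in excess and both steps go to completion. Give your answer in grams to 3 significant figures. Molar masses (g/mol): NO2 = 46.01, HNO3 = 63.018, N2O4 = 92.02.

n(N2O4) = 174.0 / 92.02 = 1.891 mol.
Step 1 gives a 1:2 ratio of N2O4 to NO2, so n(NO2) = 3.782 mol.
In step 2 the NO2:HNO3 ratio is 3:2, so n(HNO3) = 2.521 mol.
Mass of HNO3 = 2.521 × 63.018 = 158.9 g.

159 g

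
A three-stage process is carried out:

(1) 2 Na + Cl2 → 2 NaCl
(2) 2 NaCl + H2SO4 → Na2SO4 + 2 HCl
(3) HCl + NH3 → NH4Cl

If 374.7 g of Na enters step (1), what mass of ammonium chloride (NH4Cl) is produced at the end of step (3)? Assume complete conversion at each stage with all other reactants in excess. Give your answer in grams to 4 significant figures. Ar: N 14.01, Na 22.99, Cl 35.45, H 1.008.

M(Na) = 22.99 g/mol.
M(NH4Cl) = 14.01 + 4(1.008) + 35.45 = 53.492 g/mol.
n(Na) = 374.7 / 22.99 = 16.298 mol.
Reaction (1): Na→NaCl ratio 2:2 ⇒ n(NaCl) = 16.298 mol.
Reaction (2): NaCl→HCl ratio 2:2 ⇒ n(HCl) = 16.298 mol.
Reaction (3): HCl→NH4Cl ratio 1:1 ⇒ n(NH4Cl) = 16.298 mol.
Mass of NH4Cl = 16.298 × 53.492 = 871.83 g.

871.8 g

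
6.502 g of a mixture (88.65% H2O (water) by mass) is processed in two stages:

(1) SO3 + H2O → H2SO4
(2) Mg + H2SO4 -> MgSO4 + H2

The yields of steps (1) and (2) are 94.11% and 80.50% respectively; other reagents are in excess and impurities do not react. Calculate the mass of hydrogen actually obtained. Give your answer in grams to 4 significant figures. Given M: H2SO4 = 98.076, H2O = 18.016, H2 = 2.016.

Pure H2O = 6.502 × 0.8865 = 5.7640 g.
n(H2O) = 5.7640 / 18.016 = 0.31994 mol.
Step 1 (H2O:H2SO4 = 1:1): theoretical n(H2SO4) = 0.31994 mol; at 94.11% yield, n(H2SO4) = 0.30109 mol.
Step 2 (H2SO4:H2 = 1:1): theoretical n(H2) = 0.30109 mol, so theoretical mass = 0.30109 × 2.016 = 0.60701 g.
At 80.50% yield, actual mass of H2 = 0.60701 × 0.8050 = 0.48864 g.

0.4886 g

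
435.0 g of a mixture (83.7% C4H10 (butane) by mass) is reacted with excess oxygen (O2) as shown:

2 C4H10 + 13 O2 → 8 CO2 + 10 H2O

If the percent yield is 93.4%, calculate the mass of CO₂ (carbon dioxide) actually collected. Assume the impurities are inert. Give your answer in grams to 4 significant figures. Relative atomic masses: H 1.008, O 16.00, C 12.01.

1030 g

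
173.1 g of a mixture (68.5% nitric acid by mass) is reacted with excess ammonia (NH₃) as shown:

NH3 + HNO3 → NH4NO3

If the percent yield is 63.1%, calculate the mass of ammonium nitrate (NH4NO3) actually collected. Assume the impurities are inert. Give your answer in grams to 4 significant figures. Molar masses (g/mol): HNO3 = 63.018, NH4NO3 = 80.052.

95.04 g

Pure HNO3 available = 173.1 g × 0.685 = 118.57 g.
n(HNO3) = 118.57 g / 63.018 g/mol = 1.8816 mol.
From the equation the HNO3:NH4NO3 mole ratio is 1:1, so n(NH4NO3) = 1.8816 × 1/1 = 1.8816 mol.
Mass of NH4NO3 = 1.8816 mol × 80.052 g/mol = 150.62 g.
Actual mass collected = 150.62 g × 0.631 = 95.044 g.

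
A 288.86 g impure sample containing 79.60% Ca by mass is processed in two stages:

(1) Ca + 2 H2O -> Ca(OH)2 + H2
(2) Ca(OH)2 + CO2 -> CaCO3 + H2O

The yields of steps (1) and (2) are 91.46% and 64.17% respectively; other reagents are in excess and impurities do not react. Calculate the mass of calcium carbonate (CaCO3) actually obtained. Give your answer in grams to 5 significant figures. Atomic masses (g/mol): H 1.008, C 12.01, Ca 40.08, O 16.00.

337.00 g

Pure Ca = 288.86 × 0.7960 = 229.933 g.
M(Ca) = 40.08 g/mol.
M(CaCO3) = 40.08 + 12.01 + 3(16.00) = 100.09 g/mol.
n(Ca) = 229.933 / 40.08 = 5.73684 mol.
Step 1 (Ca:Ca(OH)2 = 1:1): theoretical n(Ca(OH)2) = 5.73684 mol; at 91.46% yield, n(Ca(OH)2) = 5.24691 mol.
Step 2 (Ca(OH)2:CaCO3 = 1:1): theoretical n(CaCO3) = 5.24691 mol, so theoretical mass = 5.24691 × 100.09 = 525.164 g.
At 64.17% yield, actual mass of CaCO3 = 525.164 × 0.6417 = 336.998 g.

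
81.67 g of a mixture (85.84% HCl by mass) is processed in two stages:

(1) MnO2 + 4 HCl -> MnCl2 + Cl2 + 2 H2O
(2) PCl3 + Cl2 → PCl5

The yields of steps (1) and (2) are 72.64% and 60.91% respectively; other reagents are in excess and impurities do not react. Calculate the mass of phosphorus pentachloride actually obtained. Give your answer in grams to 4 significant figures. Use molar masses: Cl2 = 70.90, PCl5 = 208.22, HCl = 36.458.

44.29 g

Pure HCl = 81.67 × 0.8584 = 70.106 g.
n(HCl) = 70.106 / 36.458 = 1.9229 mol.
Step 1 (HCl:Cl2 = 4:1): theoretical n(Cl2) = 0.48073 mol; at 72.64% yield, n(Cl2) = 0.34920 mol.
Step 2 (Cl2:PCl5 = 1:1): theoretical n(PCl5) = 0.34920 mol, so theoretical mass = 0.34920 × 208.22 = 72.711 g.
At 60.91% yield, actual mass of PCl5 = 72.711 × 0.6091 = 44.288 g.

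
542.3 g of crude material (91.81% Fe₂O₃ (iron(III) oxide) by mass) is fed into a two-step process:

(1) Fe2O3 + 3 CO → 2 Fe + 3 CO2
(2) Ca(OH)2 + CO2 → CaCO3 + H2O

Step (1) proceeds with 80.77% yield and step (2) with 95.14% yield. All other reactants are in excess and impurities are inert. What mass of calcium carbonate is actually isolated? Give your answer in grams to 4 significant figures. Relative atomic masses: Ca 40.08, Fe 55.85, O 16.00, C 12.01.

719.4 g

Pure Fe2O3 = 542.3 × 0.9181 = 497.89 g.
M(Fe2O3) = 2(55.85) + 3(16.00) = 159.70 g/mol.
M(CaCO3) = 40.08 + 12.01 + 3(16.00) = 100.09 g/mol.
n(Fe2O3) = 497.89 / 159.70 = 3.1176 mol.
Step 1 (Fe2O3:CO2 = 1:3): theoretical n(CO2) = 9.3529 mol; at 80.77% yield, n(CO2) = 7.5543 mol.
Step 2 (CO2:CaCO3 = 1:1): theoretical n(CaCO3) = 7.5543 mol, so theoretical mass = 7.5543 × 100.09 = 756.11 g.
At 95.14% yield, actual mass of CaCO3 = 756.11 × 0.9514 = 719.37 g.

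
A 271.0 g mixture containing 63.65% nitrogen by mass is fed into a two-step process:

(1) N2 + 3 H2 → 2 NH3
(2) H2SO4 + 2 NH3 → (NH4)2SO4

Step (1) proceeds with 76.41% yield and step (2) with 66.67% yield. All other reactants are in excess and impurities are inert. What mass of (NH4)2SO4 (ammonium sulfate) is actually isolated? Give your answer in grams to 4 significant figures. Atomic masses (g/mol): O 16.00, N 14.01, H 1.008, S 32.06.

414.4 g

Pure N2 = 271.0 × 0.6365 = 172.49 g.
M(N2) = 2(14.01) = 28.02 g/mol.
M((NH4)2SO4) = 2(14.01) + 8(1.008) + 32.06 + 4(16.00) = 132.144 g/mol.
n(N2) = 172.49 / 28.02 = 6.1560 mol.
Step 1 (N2:NH3 = 1:2): theoretical n(NH3) = 12.312 mol; at 76.41% yield, n(NH3) = 9.4076 mol.
Step 2 (NH3:(NH4)2SO4 = 2:1): theoretical n((NH4)2SO4) = 4.7038 mol, so theoretical mass = 4.7038 × 132.144 = 621.58 g.
At 66.67% yield, actual mass of (NH4)2SO4 = 621.58 × 0.6667 = 414.41 g.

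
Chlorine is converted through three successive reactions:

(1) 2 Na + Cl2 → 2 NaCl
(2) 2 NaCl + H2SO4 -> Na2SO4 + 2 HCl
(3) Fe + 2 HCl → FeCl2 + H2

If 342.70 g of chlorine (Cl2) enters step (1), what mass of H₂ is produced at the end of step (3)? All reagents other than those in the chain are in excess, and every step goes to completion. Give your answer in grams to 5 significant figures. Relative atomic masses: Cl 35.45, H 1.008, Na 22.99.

9.7445 g

M(Cl2) = 2(35.45) = 70.90 g/mol.
M(H2) = 2(1.008) = 2.016 g/mol.
n(Cl2) = 342.70 / 70.90 = 4.83357 mol.
Reaction (1): Cl2→NaCl ratio 1:2 ⇒ n(NaCl) = 9.66714 mol.
Reaction (2): NaCl→HCl ratio 2:2 ⇒ n(HCl) = 9.66714 mol.
Reaction (3): HCl→H2 ratio 2:1 ⇒ n(H2) = 4.83357 mol.
Mass of H2 = 4.83357 × 2.016 = 9.74447 g.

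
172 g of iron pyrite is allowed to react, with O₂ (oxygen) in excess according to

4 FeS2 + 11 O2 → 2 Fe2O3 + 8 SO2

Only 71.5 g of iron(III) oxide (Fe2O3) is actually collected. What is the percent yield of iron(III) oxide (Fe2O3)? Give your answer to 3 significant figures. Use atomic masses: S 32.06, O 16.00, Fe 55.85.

62.5 %

M(FeS2) = 55.85 + 2(32.06) = 119.97 g/mol.
M(Fe2O3) = 2(55.85) + 3(16.00) = 159.70 g/mol.
n(FeS2) = 172.0 g / 119.97 g/mol = 1.434 mol.
From the equation the FeS2:Fe2O3 mole ratio is 4:2, so n(Fe2O3) = 1.434 × 2/4 = 0.7168 mol.
Mass of Fe2O3 = 0.7168 mol × 159.70 g/mol = 114.5 g.
This is the theoretical yield. Percent yield = 71.5 g / 114.5 g × 100% = 62.46%.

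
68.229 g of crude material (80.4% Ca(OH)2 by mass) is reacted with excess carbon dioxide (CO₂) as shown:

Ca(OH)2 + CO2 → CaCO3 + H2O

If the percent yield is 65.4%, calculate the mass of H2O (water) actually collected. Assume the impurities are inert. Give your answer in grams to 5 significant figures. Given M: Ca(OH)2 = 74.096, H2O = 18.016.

Pure Ca(OH)2 available = 68.229 g × 0.804 = 54.8561 g.
n(Ca(OH)2) = 54.8561 g / 74.096 g/mol = 0.740338 mol.
From the equation the Ca(OH)2:H2O mole ratio is 1:1, so n(H2O) = 0.740338 × 1/1 = 0.740338 mol.
Mass of H2O = 0.740338 mol × 18.016 g/mol = 13.3379 g.
Actual mass collected = 13.3379 g × 0.654 = 8.72301 g.

8.7230 g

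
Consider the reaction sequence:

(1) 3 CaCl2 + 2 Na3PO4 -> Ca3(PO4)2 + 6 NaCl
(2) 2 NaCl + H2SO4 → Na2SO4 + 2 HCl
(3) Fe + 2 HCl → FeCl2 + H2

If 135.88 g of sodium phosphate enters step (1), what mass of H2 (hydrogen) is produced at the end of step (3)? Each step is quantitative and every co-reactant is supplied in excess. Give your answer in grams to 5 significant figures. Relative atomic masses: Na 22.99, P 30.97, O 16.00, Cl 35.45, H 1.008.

2.5064 g

M(Na3PO4) = 3(22.99) + 30.97 + 4(16.00) = 163.94 g/mol.
M(H2) = 2(1.008) = 2.016 g/mol.
n(Na3PO4) = 135.88 / 163.94 = 0.828840 mol.
Reaction (1): Na3PO4→NaCl ratio 2:6 ⇒ n(NaCl) = 2.48652 mol.
Reaction (2): NaCl→HCl ratio 2:2 ⇒ n(HCl) = 2.48652 mol.
Reaction (3): HCl→H2 ratio 2:1 ⇒ n(H2) = 1.24326 mol.
Mass of H2 = 1.24326 × 2.016 = 2.50641 g.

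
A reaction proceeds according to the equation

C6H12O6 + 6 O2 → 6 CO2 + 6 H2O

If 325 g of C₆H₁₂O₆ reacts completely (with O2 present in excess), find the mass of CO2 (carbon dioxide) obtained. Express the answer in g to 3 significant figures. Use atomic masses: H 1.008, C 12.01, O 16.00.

M(C6H12O6) = 6(12.01) + 12(1.008) + 6(16.00) = 180.156 g/mol.
M(CO2) = 12.01 + 2(16.00) = 44.01 g/mol.
n(C6H12O6) = 325.0 g / 180.156 g/mol = 1.804 mol.
From the equation the C6H12O6:CO2 mole ratio is 1:6, so n(CO2) = 1.804 × 6/1 = 10.82 mol.
Mass of CO2 = 10.82 mol × 44.01 g/mol = 476.4 g.

476 g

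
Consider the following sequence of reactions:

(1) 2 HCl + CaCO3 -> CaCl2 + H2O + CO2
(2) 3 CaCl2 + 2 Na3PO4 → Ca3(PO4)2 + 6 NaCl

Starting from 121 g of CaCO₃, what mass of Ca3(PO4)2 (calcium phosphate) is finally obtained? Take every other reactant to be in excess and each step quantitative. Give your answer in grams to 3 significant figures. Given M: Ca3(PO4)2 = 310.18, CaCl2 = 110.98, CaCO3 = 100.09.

125 g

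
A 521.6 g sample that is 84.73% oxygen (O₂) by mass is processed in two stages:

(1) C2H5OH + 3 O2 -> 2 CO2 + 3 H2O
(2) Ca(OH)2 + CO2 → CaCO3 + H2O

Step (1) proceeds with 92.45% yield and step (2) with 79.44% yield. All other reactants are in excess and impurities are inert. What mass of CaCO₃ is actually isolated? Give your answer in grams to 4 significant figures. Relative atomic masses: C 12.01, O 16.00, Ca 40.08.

Pure O2 = 521.6 × 0.8473 = 441.95 g.
M(O2) = 2(16.00) = 32.00 g/mol.
M(CaCO3) = 40.08 + 12.01 + 3(16.00) = 100.09 g/mol.
n(O2) = 441.95 / 32.00 = 13.811 mol.
Step 1 (O2:CO2 = 3:2): theoretical n(CO2) = 9.2073 mol; at 92.45% yield, n(CO2) = 8.5122 mol.
Step 2 (CO2:CaCO3 = 1:1): theoretical n(CaCO3) = 8.5122 mol, so theoretical mass = 8.5122 × 100.09 = 851.98 g.
At 79.44% yield, actual mass of CaCO3 = 851.98 × 0.7944 = 676.82 g.

676.8 g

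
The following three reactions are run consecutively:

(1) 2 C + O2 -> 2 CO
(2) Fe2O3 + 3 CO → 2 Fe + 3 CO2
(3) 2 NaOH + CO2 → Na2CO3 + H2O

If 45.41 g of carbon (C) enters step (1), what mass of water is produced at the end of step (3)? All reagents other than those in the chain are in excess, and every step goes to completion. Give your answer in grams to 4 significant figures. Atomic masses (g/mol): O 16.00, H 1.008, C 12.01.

68.12 g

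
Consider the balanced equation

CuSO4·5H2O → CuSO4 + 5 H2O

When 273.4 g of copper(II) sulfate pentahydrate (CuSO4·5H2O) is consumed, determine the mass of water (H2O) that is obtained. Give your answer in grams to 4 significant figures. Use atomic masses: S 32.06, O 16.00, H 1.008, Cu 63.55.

98.63 g

M(CuSO4·5H2O) = 63.55 + 32.06 + 9(16.00) + 10(1.008) = 249.69 g/mol.
M(H2O) = 2(1.008) + 16.00 = 18.016 g/mol.
n(CuSO4·5H2O) = 273.40 g / 249.69 g/mol = 1.0950 mol.
From the equation the CuSO4·5H2O:H2O mole ratio is 1:5, so n(H2O) = 1.0950 × 5/1 = 5.4748 mol.
Mass of H2O = 5.4748 mol × 18.016 g/mol = 98.634 g.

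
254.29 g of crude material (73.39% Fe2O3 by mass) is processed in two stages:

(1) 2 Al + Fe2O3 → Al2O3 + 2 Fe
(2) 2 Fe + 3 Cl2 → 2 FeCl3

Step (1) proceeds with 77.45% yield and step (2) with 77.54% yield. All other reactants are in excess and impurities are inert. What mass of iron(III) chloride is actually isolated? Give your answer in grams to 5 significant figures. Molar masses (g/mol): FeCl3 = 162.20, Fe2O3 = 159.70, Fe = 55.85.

Pure Fe2O3 = 254.29 × 0.7339 = 186.623 g.
n(Fe2O3) = 186.623 / 159.70 = 1.16859 mol.
Step 1 (Fe2O3:Fe = 1:2): theoretical n(Fe) = 2.33718 mol; at 77.45% yield, n(Fe) = 1.81014 mol.
Step 2 (Fe:FeCl3 = 2:2): theoretical n(FeCl3) = 1.81014 mol, so theoretical mass = 1.81014 × 162.20 = 293.605 g.
At 77.54% yield, actual mass of FeCl3 = 293.605 × 0.7754 = 227.661 g.

227.66 g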